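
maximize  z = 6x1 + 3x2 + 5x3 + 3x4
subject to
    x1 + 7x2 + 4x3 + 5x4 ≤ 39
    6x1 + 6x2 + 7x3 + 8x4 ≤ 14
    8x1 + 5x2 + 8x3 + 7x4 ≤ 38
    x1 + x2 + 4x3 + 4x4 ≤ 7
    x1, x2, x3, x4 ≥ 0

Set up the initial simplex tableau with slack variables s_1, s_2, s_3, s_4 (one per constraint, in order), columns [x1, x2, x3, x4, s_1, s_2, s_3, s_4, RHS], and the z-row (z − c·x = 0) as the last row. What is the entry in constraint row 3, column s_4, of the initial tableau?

Slack s_4 belongs to constraint 4; its column is the unit vector e_4, so the entry in row 3 is 0.

0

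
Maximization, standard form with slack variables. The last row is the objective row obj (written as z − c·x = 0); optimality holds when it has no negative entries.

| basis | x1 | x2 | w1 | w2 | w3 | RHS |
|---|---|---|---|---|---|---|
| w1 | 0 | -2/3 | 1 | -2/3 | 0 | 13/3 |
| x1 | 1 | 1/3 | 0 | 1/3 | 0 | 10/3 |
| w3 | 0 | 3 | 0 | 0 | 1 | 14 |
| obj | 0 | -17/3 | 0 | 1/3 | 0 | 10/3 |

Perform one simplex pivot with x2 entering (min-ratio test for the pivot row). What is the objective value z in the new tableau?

268/9

Ratio test on column x2 — row 1: entry -2/3 ≤ 0; row 2: (10/3)/(1/3) = 10; row 3: 14/3 = 14/3. Minimum is 14/3 at row 3 (w3 leaves); pivot element 3.
Pivot on row 3; the obj-row RHS becomes 10/3 − (-17/3)·(14/3) = 268/9.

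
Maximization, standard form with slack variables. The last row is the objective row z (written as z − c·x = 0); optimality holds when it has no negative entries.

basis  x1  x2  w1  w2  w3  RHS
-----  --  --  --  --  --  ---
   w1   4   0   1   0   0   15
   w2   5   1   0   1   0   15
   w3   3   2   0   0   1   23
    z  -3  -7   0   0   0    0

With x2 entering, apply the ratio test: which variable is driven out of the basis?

Column x2 entries and ratios — w1: 0 ≤ 0, skip; w2: 15/1 = 15; w3: 23/2 = 23/2.
Smallest ratio is 23/2 in the row of w3, so w3 leaves.

w3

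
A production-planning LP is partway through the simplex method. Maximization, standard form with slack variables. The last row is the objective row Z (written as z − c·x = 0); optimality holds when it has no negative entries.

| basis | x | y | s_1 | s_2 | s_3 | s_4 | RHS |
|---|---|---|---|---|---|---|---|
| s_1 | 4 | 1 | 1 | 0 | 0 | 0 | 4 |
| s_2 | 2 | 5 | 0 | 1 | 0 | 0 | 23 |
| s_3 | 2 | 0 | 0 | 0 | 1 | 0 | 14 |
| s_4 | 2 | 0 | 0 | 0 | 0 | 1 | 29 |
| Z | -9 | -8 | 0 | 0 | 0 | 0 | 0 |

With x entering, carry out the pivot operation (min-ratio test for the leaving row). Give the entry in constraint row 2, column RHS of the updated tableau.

21

Ratio test on column x — row 1: 4/4 = 1; row 2: 23/2 = 23/2; row 3: 14/2 = 7; row 4: 29/2 = 29/2. Minimum is 1 at row 1 (s_1 leaves); pivot element 4.
Divide row 1 by 4; eliminate column x from the other rows.
Row 2 update in column RHS: 23 − 2·1 = 21.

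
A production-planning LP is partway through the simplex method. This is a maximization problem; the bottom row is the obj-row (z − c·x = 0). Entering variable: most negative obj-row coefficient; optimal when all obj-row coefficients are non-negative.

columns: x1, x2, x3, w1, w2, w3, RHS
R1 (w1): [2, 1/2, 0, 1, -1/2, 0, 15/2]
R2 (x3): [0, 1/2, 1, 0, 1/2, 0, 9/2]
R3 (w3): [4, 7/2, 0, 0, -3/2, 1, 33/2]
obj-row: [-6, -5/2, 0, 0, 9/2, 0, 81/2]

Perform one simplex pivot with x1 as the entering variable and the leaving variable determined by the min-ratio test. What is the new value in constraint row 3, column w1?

-2

Ratio test on column x1 — row 1: (15/2)/2 = 15/4; row 2: entry 0 ≤ 0; row 3: (33/2)/4 = 33/8. Minimum is 15/4 at row 1 (w1 leaves); pivot element 2.
Divide row 1 by 2; eliminate column x1 from the other rows.
Row 3 update in column w1: 0 − 4·(1/2) = -2.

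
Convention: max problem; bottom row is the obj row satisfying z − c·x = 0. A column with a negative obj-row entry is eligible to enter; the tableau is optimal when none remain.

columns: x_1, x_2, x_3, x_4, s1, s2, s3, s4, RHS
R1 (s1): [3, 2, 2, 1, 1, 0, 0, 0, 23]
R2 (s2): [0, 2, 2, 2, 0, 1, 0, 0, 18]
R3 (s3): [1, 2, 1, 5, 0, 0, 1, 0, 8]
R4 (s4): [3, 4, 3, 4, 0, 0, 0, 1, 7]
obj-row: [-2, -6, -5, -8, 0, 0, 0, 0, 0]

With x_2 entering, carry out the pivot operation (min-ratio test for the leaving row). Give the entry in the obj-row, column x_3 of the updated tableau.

Ratio test on column x_2 — row 1: 23/2 = 23/2; row 2: 18/2 = 9; row 3: 8/2 = 4; row 4: 7/4 = 7/4. Minimum is 7/4 at row 4 (s4 leaves); pivot element 4.
Divide row 4 by 4; eliminate column x_2 from the other rows.
obj-row update in column x_3: -5 − (-6)·(3/4) = -1/2.

-1/2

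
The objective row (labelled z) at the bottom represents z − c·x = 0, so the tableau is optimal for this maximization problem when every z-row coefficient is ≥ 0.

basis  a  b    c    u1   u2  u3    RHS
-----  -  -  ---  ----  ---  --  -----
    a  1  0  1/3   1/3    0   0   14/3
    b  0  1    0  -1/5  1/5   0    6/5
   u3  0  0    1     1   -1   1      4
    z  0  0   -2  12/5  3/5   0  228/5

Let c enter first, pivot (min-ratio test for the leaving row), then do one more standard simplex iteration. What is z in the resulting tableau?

62

Ratio test on column c — row 1: (14/3)/(1/3) = 14; row 2: entry 0 ≤ 0; row 3: 4/1 = 4. Minimum is 4 at row 3 (u3 leaves); pivot element 1.
Pivot on row 3; the z-row RHS becomes 228/5 − (-2)·4 = 268/5.
Next entering variable (most negative z-row entry -7/5): u2.
Ratio test on column u2 — row 1: (10/3)/(1/3) = 10; row 2: (6/5)/(1/5) = 6; row 3: entry -1 ≤ 0. Minimum is 6 at row 2 (b leaves); pivot element 1/5.
After the second pivot the z-row RHS is 268/5 − (-7/5)·6 = 62.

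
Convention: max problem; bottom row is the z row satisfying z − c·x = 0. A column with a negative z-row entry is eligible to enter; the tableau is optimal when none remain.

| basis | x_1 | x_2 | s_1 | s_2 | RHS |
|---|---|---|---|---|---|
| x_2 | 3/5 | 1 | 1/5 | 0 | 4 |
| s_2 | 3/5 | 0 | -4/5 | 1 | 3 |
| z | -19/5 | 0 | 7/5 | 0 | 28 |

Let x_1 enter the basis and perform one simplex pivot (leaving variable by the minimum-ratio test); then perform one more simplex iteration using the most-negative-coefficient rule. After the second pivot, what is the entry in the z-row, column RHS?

152/3

Ratio test on column x_1 — row 1: 4/(3/5) = 20/3; row 2: 3/(3/5) = 5. Minimum is 5 at row 2 (s_2 leaves); pivot element 3/5.
Divide row 2 by 3/5; eliminate column x_1 from the other rows.
Second iteration: most negative z-row entry is -11/3 in column s_1, so s_1 enters.
Ratio test on column s_1 — row 1: 1/1 = 1; row 2: entry -4/3 ≤ 0. Minimum is 1 at row 1 (x_2 leaves); pivot element 1.
Divide row 1 by 1; eliminate column s_1 from the other rows.
After both pivots, the entry at the z-row, column RHS is 152/3.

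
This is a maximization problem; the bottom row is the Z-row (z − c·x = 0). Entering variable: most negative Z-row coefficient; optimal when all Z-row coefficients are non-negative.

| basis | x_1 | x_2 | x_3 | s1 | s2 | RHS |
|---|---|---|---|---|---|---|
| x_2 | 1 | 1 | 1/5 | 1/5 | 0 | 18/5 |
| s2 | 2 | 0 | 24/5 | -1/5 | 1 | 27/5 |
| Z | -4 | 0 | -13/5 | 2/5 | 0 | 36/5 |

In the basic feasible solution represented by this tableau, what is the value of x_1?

0

x_1 is not in the basis, so in the current basic feasible solution x_1 = 0.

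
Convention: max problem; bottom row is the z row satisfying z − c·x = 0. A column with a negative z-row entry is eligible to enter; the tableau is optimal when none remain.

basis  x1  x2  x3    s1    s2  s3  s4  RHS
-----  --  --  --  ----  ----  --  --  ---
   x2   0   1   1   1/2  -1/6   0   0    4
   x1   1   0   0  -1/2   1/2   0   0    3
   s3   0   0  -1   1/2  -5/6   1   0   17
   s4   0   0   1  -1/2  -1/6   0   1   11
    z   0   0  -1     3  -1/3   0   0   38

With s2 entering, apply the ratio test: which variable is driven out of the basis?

Column s2 entries and ratios — x2: -1/6 ≤ 0, skip; x1: 3/(1/2) = 6; s3: -5/6 ≤ 0, skip; s4: -1/6 ≤ 0, skip.
Smallest ratio is 6 in the row of x1, so x1 leaves.

x1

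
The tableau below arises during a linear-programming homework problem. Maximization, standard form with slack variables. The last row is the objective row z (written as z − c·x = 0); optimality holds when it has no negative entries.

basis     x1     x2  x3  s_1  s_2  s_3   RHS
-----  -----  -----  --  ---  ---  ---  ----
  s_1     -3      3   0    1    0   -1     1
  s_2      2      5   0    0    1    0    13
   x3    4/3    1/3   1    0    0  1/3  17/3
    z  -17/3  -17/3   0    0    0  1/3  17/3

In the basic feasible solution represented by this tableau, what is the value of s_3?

s_3 is not in the basis, so in the current basic feasible solution s_3 = 0.

0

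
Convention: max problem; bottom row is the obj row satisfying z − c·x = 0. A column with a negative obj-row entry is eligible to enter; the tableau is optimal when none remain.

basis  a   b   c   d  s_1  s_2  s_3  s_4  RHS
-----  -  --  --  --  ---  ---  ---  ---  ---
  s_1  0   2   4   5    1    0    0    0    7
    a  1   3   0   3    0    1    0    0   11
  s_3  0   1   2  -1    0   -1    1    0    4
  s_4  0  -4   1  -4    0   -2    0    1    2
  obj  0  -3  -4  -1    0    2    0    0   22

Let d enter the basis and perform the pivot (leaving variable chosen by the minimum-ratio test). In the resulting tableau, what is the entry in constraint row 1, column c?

Ratio test on column d — row 1: 7/5 = 7/5; row 2: 11/3 = 11/3; row 3: entry -1 ≤ 0; row 4: entry -4 ≤ 0. Minimum is 7/5 at row 1 (s_1 leaves); pivot element 5.
Divide row 1 by 5; eliminate column d from the other rows.
In the new row 1, the c entry is the old entry divided by the pivot: 4/5 = 4/5.

4/5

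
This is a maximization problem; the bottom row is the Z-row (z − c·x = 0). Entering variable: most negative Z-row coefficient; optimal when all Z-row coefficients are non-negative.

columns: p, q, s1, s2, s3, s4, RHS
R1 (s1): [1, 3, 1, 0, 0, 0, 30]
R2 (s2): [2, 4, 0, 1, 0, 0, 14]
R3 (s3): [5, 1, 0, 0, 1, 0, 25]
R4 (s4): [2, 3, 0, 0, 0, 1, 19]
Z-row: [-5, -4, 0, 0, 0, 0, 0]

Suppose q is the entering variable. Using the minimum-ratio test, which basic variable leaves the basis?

s2

Column q entries and ratios — s1: 30/3 = 10; s2: 14/4 = 7/2; s3: 25/1 = 25; s4: 19/3 = 19/3.
Smallest ratio is 7/2 in the row of s2, so s2 leaves.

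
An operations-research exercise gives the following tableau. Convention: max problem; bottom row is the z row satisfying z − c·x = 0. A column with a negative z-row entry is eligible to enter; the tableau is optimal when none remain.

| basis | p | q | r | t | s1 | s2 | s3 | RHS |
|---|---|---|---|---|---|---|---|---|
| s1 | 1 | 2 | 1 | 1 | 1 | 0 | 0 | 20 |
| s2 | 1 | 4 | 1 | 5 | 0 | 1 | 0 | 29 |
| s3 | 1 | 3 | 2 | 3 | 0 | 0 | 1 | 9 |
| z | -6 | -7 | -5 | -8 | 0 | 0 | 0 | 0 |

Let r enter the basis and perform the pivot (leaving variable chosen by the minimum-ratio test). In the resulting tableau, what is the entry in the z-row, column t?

-1/2

Ratio test on column r — row 1: 20/1 = 20; row 2: 29/1 = 29; row 3: 9/2 = 9/2. Minimum is 9/2 at row 3 (s3 leaves); pivot element 2.
Divide row 3 by 2; eliminate column r from the other rows.
z-row update in column t: -8 − (-5)·(3/2) = -1/2.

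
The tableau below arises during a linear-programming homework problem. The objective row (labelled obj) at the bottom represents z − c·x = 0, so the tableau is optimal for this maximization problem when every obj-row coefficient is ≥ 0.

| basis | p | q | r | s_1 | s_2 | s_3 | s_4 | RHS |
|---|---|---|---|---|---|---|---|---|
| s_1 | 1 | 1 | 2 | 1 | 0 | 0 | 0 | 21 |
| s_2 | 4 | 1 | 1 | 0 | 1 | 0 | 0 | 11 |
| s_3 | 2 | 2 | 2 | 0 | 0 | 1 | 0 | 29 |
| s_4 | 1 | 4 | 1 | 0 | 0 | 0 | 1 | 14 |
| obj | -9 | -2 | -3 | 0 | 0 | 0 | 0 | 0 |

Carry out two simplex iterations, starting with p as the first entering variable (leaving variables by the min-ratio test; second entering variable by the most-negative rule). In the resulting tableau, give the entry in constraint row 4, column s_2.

-1/7

Ratio test on column p — row 1: 21/1 = 21; row 2: 11/4 = 11/4; row 3: 29/2 = 29/2; row 4: 14/1 = 14. Minimum is 11/4 at row 2 (s_2 leaves); pivot element 4.
Divide row 2 by 4; eliminate column p from the other rows.
Second iteration: most negative obj-row entry is -3/4 in column r, so r enters.
Ratio test on column r — row 1: (73/4)/(7/4) = 73/7; row 2: (11/4)/(1/4) = 11; row 3: (47/2)/(3/2) = 47/3; row 4: (45/4)/(3/4) = 15. Minimum is 73/7 at row 1 (s_1 leaves); pivot element 7/4.
Divide row 1 by 7/4; eliminate column r from the other rows.
After both pivots, the entry at constraint row 4, column s_2 is -1/7.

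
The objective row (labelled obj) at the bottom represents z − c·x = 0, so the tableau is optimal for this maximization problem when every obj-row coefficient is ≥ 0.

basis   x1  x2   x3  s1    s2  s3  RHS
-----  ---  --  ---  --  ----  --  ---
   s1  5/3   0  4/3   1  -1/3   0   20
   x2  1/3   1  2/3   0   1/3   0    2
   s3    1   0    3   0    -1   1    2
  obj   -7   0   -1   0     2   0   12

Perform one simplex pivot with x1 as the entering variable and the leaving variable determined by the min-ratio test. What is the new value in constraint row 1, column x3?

-11/3

Ratio test on column x1 — row 1: 20/(5/3) = 12; row 2: 2/(1/3) = 6; row 3: 2/1 = 2. Minimum is 2 at row 3 (s3 leaves); pivot element 1.
Divide row 3 by 1; eliminate column x1 from the other rows.
Row 1 update in column x3: 4/3 − (5/3)·3 = -11/3.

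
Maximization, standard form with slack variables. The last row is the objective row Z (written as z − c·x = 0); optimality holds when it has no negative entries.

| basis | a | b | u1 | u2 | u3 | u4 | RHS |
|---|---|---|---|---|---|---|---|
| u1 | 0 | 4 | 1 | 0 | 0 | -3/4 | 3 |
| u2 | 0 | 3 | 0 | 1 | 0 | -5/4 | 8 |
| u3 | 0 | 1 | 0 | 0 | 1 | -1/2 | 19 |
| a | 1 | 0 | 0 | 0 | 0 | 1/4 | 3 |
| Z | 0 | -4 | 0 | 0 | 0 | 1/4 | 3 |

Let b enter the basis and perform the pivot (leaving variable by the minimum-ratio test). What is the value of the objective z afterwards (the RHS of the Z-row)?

6

Ratio test on column b — row 1: 3/4 = 3/4; row 2: 8/3 = 8/3; row 3: 19/1 = 19; row 4: entry 0 ≤ 0. Minimum is 3/4 at row 1 (u1 leaves); pivot element 4.
Pivot on row 1; the Z-row RHS becomes 3 − (-4)·(3/4) = 6.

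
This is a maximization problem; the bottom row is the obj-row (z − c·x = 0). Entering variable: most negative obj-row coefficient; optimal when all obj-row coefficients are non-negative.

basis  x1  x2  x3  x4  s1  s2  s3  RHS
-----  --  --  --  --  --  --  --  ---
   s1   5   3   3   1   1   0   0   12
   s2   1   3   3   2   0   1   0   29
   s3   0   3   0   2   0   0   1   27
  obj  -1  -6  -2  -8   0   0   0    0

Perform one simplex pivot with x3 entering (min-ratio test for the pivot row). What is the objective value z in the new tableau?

Ratio test on column x3 — row 1: 12/3 = 4; row 2: 29/3 = 29/3; row 3: entry 0 ≤ 0. Minimum is 4 at row 1 (s1 leaves); pivot element 3.
Pivot on row 1; the obj-row RHS becomes 0 − (-2)·4 = 8.

8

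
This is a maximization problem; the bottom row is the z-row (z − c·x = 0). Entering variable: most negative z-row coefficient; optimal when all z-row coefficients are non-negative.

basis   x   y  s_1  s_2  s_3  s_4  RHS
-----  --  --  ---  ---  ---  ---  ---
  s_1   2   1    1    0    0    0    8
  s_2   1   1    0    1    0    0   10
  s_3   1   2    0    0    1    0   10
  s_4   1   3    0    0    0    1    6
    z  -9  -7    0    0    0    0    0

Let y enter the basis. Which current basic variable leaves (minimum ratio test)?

s_4

Column y entries and ratios — s_1: 8/1 = 8; s_2: 10/1 = 10; s_3: 10/2 = 5; s_4: 6/3 = 2.
Smallest ratio is 2 in the row of s_4, so s_4 leaves.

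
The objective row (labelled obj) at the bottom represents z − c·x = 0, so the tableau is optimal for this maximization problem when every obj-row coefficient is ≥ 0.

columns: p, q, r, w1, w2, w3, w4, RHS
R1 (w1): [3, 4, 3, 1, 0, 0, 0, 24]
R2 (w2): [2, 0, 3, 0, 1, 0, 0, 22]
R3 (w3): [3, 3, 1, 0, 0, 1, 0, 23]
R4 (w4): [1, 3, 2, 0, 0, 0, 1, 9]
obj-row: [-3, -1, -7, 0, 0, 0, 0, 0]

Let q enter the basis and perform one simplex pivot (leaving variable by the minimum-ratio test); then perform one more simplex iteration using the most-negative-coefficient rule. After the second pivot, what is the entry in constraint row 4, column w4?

1/2

Ratio test on column q — row 1: 24/4 = 6; row 2: entry 0 ≤ 0; row 3: 23/3 = 23/3; row 4: 9/3 = 3. Minimum is 3 at row 4 (w4 leaves); pivot element 3.
Divide row 4 by 3; eliminate column q from the other rows.
Second iteration: most negative obj-row entry is -19/3 in column r, so r enters.
Ratio test on column r — row 1: 12/(1/3) = 36; row 2: 22/3 = 22/3; row 3: entry -1 ≤ 0; row 4: 3/(2/3) = 9/2. Minimum is 9/2 at row 4 (q leaves); pivot element 2/3.
Divide row 4 by 2/3; eliminate column r from the other rows.
After both pivots, the entry at constraint row 4, column w4 is 1/2.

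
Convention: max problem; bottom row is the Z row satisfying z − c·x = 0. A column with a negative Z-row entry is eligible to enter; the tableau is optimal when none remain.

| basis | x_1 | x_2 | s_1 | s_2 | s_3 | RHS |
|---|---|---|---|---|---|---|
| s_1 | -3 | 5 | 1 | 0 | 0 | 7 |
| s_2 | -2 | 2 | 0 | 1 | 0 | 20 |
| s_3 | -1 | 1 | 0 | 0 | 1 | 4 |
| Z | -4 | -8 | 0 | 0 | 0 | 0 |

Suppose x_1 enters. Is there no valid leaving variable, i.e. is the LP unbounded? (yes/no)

yes

Every constraint-row entry in column x_1 is ≤ 0, so increasing x_1 is unbounded.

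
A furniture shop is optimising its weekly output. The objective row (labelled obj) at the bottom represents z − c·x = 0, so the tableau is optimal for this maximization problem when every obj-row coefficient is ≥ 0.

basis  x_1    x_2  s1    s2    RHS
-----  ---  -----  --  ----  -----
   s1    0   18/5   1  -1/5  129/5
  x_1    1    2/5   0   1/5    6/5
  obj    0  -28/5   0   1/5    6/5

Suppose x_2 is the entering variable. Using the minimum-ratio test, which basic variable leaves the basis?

x_1

Column x_2 entries and ratios — s1: (129/5)/(18/5) = 43/6; x_1: (6/5)/(2/5) = 3.
Smallest ratio is 3 in the row of x_1, so x_1 leaves.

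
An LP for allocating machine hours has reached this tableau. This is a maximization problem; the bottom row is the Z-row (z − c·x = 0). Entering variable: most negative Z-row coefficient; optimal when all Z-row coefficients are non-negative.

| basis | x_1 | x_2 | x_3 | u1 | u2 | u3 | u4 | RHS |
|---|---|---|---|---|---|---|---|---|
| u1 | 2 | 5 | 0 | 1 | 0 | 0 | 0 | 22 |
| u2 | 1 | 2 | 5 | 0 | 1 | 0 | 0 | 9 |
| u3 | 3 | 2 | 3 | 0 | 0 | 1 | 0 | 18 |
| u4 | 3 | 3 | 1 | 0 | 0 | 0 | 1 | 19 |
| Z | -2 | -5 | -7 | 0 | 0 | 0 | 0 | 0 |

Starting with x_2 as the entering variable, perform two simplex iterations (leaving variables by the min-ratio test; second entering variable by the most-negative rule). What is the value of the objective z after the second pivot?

Ratio test on column x_2 — row 1: 22/5 = 22/5; row 2: 9/2 = 9/2; row 3: 18/2 = 9; row 4: 19/3 = 19/3. Minimum is 22/5 at row 1 (u1 leaves); pivot element 5.
Pivot on row 1; the Z-row RHS becomes 0 − (-5)·(22/5) = 22.
Next entering variable (most negative Z-row entry -7): x_3.
Ratio test on column x_3 — row 1: entry 0 ≤ 0; row 2: (1/5)/5 = 1/25; row 3: (46/5)/3 = 46/15; row 4: (29/5)/1 = 29/5. Minimum is 1/25 at row 2 (u2 leaves); pivot element 5.
After the second pivot the Z-row RHS is 22 − (-7)·(1/25) = 557/25.

557/25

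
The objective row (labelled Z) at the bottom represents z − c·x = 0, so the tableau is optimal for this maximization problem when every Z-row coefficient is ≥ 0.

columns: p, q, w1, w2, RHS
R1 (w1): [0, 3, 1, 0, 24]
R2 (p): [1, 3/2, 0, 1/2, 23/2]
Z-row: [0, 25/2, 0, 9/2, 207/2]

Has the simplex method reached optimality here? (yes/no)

Every Z-row coefficient is ≥ 0, so the tableau is optimal.

yes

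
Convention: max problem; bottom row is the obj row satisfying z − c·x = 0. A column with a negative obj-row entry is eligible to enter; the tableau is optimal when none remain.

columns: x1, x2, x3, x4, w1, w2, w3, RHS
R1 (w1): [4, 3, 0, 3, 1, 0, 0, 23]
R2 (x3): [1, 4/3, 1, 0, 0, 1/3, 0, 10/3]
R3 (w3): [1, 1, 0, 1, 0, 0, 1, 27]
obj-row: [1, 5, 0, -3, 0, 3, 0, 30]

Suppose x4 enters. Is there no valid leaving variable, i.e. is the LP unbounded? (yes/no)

no

Column x4 has positive entries in row(s) 1, 3, so the ratio test bounds it — not unbounded.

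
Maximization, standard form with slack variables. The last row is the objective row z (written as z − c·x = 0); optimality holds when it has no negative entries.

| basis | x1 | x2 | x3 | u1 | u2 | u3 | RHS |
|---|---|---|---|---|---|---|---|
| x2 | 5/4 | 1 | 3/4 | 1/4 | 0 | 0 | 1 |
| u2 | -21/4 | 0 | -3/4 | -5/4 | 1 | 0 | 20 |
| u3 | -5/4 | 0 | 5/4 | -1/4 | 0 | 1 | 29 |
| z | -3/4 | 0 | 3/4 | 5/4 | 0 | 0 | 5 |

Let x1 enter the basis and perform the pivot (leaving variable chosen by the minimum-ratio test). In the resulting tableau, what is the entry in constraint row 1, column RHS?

4/5

Ratio test on column x1 — row 1: 1/(5/4) = 4/5; row 2: entry -21/4 ≤ 0; row 3: entry -5/4 ≤ 0. Minimum is 4/5 at row 1 (x2 leaves); pivot element 5/4.
Divide row 1 by 5/4; eliminate column x1 from the other rows.
In the new row 1, the RHS entry is the old entry divided by the pivot: 1/(5/4) = 4/5.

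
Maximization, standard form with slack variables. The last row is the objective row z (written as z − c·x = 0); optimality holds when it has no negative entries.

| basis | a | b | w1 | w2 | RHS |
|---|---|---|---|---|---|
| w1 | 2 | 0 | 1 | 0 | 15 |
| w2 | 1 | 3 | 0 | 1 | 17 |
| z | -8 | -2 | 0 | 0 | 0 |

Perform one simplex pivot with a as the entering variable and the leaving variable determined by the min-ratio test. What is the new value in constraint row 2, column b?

Ratio test on column a — row 1: 15/2 = 15/2; row 2: 17/1 = 17. Minimum is 15/2 at row 1 (w1 leaves); pivot element 2.
Divide row 1 by 2; eliminate column a from the other rows.
Row 2 update in column b: 3 − 1·0 = 3.

3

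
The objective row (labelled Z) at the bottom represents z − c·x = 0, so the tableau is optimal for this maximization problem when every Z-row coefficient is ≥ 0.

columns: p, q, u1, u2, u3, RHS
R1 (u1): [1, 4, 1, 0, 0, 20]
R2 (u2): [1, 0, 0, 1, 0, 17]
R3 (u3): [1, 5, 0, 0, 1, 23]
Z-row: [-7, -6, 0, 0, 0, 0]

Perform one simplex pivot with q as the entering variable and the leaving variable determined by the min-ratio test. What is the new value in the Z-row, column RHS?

Ratio test on column q — row 1: 20/4 = 5; row 2: entry 0 ≤ 0; row 3: 23/5 = 23/5. Minimum is 23/5 at row 3 (u3 leaves); pivot element 5.
Divide row 3 by 5; eliminate column q from the other rows.
Z-row update in column RHS: 0 − (-6)·(23/5) = 138/5.

138/5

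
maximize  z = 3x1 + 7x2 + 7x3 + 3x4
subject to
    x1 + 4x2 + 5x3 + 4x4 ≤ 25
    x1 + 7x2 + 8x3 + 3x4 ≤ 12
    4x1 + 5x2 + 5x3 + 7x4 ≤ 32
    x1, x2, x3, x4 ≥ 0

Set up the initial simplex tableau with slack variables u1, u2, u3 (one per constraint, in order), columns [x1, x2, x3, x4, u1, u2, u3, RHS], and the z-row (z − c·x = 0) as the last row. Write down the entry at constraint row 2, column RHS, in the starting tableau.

12

The RHS of constraint 2 is b_2 = 12.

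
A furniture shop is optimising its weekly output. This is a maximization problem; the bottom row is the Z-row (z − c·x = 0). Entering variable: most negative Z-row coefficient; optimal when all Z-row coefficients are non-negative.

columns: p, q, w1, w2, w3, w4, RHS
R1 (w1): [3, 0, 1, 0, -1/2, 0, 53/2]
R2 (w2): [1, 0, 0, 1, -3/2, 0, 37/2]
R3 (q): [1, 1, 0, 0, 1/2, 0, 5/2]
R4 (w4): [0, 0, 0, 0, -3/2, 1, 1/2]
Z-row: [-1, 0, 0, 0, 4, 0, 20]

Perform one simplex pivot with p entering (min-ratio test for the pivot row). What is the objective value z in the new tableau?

45/2

Ratio test on column p — row 1: (53/2)/3 = 53/6; row 2: (37/2)/1 = 37/2; row 3: (5/2)/1 = 5/2; row 4: entry 0 ≤ 0. Minimum is 5/2 at row 3 (q leaves); pivot element 1.
Pivot on row 3; the Z-row RHS becomes 20 − (-1)·(5/2) = 45/2.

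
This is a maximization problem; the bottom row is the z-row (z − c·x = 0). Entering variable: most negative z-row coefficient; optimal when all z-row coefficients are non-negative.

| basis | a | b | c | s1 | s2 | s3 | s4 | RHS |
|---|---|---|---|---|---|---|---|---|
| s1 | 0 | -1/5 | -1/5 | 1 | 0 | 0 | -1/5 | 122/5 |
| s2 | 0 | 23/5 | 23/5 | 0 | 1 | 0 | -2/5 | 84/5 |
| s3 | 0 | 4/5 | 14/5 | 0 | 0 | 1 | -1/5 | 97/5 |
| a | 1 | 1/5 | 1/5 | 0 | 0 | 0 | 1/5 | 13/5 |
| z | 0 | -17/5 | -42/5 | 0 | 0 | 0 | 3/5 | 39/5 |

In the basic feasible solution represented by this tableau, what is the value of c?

c is not in the basis, so in the current basic feasible solution c = 0.

0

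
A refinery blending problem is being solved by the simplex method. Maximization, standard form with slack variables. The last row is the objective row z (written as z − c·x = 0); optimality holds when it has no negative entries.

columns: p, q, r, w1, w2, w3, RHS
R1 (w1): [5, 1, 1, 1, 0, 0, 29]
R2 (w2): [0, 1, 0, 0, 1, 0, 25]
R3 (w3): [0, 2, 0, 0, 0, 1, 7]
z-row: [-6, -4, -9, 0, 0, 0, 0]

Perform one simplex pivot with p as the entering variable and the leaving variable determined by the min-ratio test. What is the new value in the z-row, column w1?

Ratio test on column p — row 1: 29/5 = 29/5; row 2: entry 0 ≤ 0; row 3: entry 0 ≤ 0. Minimum is 29/5 at row 1 (w1 leaves); pivot element 5.
Divide row 1 by 5; eliminate column p from the other rows.
z-row update in column w1: 0 − (-6)·(1/5) = 6/5.

6/5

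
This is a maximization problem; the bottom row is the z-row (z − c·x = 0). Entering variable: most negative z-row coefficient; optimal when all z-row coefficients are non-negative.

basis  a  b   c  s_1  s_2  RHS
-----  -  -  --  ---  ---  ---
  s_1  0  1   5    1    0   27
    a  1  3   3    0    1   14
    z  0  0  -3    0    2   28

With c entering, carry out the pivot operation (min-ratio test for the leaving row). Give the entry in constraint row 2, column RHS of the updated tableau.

Ratio test on column c — row 1: 27/5 = 27/5; row 2: 14/3 = 14/3. Minimum is 14/3 at row 2 (a leaves); pivot element 3.
Divide row 2 by 3; eliminate column c from the other rows.
In the new row 2, the RHS entry is the old entry divided by the pivot: 14/3 = 14/3.

14/3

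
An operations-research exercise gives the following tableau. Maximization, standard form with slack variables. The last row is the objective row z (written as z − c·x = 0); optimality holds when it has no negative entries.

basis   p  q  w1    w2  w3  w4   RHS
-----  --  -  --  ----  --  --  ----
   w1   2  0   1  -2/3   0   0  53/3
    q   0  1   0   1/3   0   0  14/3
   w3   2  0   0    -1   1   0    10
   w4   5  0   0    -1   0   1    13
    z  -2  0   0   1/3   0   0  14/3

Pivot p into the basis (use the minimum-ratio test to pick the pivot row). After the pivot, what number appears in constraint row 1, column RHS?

Ratio test on column p — row 1: (53/3)/2 = 53/6; row 2: entry 0 ≤ 0; row 3: 10/2 = 5; row 4: 13/5 = 13/5. Minimum is 13/5 at row 4 (w4 leaves); pivot element 5.
Divide row 4 by 5; eliminate column p from the other rows.
Row 1 update in column RHS: 53/3 − 2·(13/5) = 187/15.

187/15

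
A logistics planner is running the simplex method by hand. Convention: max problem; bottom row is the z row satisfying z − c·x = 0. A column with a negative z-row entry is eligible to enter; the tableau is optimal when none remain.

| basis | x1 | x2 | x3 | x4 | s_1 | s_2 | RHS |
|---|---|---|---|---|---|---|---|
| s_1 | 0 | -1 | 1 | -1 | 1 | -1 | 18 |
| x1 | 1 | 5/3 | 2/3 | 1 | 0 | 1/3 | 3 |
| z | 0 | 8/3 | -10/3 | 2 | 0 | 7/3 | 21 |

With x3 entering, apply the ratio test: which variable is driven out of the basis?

Column x3 entries and ratios — s_1: 18/1 = 18; x1: 3/(2/3) = 9/2.
Smallest ratio is 9/2 in the row of x1, so x1 leaves.

x1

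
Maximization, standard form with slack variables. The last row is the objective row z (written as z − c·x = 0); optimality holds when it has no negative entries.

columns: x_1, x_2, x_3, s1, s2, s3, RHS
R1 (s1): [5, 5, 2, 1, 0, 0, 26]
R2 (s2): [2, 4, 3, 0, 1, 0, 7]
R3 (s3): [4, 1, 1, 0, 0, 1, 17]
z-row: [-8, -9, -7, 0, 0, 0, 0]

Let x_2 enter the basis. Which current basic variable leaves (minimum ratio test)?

Column x_2 entries and ratios — s1: 26/5 = 26/5; s2: 7/4 = 7/4; s3: 17/1 = 17.
Smallest ratio is 7/4 in the row of s2, so s2 leaves.

s2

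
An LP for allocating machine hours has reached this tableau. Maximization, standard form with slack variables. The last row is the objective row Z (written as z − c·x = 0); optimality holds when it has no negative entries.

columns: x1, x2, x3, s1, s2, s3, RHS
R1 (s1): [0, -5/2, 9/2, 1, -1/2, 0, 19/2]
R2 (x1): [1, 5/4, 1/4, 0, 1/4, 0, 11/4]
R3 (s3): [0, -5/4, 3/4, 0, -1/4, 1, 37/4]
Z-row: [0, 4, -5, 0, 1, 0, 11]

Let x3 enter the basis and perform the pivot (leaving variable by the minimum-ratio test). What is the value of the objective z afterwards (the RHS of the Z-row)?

194/9

Ratio test on column x3 — row 1: (19/2)/(9/2) = 19/9; row 2: (11/4)/(1/4) = 11; row 3: (37/4)/(3/4) = 37/3. Minimum is 19/9 at row 1 (s1 leaves); pivot element 9/2.
Pivot on row 1; the Z-row RHS becomes 11 − (-5)·(19/9) = 194/9.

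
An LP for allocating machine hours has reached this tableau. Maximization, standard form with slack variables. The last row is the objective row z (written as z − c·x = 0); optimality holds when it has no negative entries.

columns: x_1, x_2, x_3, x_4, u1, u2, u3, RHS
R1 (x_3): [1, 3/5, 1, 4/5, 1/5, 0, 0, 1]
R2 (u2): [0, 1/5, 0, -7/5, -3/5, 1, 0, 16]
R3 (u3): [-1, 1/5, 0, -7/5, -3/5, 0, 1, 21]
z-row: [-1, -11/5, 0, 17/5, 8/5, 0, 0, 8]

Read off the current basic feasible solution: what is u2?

u2 is basic (row 2); its value is the RHS of that row, 16.

16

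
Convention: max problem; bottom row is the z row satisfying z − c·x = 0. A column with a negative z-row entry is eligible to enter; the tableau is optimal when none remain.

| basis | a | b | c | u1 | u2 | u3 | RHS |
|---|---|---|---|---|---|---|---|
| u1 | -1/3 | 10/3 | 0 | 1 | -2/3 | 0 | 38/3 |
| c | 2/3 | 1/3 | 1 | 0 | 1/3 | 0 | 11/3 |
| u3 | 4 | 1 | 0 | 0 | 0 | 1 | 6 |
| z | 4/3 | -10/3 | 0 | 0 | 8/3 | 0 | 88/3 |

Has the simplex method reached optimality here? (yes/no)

no

The z-row has a negative entry -10/3 in column b, so it is not optimal.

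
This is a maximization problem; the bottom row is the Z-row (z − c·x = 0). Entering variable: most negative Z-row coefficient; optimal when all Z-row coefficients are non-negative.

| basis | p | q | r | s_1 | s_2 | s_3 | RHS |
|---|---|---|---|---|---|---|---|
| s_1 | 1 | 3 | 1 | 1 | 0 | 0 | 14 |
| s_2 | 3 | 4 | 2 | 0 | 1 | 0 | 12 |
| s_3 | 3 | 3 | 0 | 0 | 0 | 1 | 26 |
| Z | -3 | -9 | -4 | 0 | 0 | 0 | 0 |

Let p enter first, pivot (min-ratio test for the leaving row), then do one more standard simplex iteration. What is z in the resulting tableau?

Ratio test on column p — row 1: 14/1 = 14; row 2: 12/3 = 4; row 3: 26/3 = 26/3. Minimum is 4 at row 2 (s_2 leaves); pivot element 3.
Pivot on row 2; the Z-row RHS becomes 0 − (-3)·4 = 12.
Next entering variable (most negative Z-row entry -5): q.
Ratio test on column q — row 1: 10/(5/3) = 6; row 2: 4/(4/3) = 3; row 3: entry -1 ≤ 0. Minimum is 3 at row 2 (p leaves); pivot element 4/3.
After the second pivot the Z-row RHS is 12 − (-5)·3 = 27.

27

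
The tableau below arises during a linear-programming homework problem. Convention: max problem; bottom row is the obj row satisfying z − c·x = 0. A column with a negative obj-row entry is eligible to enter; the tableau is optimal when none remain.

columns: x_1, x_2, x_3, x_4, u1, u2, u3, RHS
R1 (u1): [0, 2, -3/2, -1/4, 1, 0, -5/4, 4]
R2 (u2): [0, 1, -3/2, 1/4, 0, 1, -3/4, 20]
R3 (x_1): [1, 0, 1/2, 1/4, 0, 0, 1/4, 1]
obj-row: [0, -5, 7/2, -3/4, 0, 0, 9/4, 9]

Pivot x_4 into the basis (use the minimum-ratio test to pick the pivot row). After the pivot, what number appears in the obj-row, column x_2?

-5

Ratio test on column x_4 — row 1: entry -1/4 ≤ 0; row 2: 20/(1/4) = 80; row 3: 1/(1/4) = 4. Minimum is 4 at row 3 (x_1 leaves); pivot element 1/4.
Divide row 3 by 1/4; eliminate column x_4 from the other rows.
obj-row update in column x_2: -5 − (-3/4)·0 = -5.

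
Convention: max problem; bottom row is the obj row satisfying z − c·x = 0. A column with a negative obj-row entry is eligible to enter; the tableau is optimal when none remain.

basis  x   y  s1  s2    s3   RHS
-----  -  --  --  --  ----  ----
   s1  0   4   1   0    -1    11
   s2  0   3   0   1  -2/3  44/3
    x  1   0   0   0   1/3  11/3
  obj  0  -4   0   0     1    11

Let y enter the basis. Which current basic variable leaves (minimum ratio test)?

s1

Column y entries and ratios — s1: 11/4 = 11/4; s2: (44/3)/3 = 44/9; x: 0 ≤ 0, skip.
Smallest ratio is 11/4 in the row of s1, so s1 leaves.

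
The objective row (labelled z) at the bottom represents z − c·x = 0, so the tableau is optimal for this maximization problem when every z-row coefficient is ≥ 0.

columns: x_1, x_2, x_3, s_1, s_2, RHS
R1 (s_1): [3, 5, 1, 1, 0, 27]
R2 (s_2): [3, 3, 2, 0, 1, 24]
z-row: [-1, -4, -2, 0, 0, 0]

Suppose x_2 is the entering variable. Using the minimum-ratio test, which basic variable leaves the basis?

s_1

Column x_2 entries and ratios — s_1: 27/5 = 27/5; s_2: 24/3 = 8.
Smallest ratio is 27/5 in the row of s_1, so s_1 leaves.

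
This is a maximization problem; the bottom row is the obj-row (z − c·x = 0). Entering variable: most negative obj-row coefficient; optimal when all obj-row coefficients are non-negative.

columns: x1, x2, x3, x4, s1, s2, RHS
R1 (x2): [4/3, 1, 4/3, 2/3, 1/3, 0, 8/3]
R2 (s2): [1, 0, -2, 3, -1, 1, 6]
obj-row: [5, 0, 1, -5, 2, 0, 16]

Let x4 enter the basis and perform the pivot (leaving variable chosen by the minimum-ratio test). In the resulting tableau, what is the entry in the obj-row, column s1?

Ratio test on column x4 — row 1: (8/3)/(2/3) = 4; row 2: 6/3 = 2. Minimum is 2 at row 2 (s2 leaves); pivot element 3.
Divide row 2 by 3; eliminate column x4 from the other rows.
obj-row update in column s1: 2 − (-5)·(-1/3) = 1/3.

1/3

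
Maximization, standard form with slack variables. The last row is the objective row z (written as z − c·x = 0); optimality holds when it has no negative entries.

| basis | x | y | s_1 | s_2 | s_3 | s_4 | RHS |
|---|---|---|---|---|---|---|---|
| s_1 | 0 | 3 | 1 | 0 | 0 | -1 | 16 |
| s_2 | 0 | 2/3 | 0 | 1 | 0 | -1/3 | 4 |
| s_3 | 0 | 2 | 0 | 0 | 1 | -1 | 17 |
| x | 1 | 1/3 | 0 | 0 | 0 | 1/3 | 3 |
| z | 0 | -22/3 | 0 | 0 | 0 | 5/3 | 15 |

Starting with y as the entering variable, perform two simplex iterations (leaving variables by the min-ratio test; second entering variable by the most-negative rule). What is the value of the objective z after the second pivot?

225/4

Ratio test on column y — row 1: 16/3 = 16/3; row 2: 4/(2/3) = 6; row 3: 17/2 = 17/2; row 4: 3/(1/3) = 9. Minimum is 16/3 at row 1 (s_1 leaves); pivot element 3.
Pivot on row 1; the z-row RHS becomes 15 − (-22/3)·(16/3) = 487/9.
Next entering variable (most negative z-row entry -7/9): s_4.
Ratio test on column s_4 — row 1: entry -1/3 ≤ 0; row 2: entry -1/9 ≤ 0; row 3: entry -1/3 ≤ 0; row 4: (11/9)/(4/9) = 11/4. Minimum is 11/4 at row 4 (x leaves); pivot element 4/9.
After the second pivot the z-row RHS is 487/9 − (-7/9)·(11/4) = 225/4.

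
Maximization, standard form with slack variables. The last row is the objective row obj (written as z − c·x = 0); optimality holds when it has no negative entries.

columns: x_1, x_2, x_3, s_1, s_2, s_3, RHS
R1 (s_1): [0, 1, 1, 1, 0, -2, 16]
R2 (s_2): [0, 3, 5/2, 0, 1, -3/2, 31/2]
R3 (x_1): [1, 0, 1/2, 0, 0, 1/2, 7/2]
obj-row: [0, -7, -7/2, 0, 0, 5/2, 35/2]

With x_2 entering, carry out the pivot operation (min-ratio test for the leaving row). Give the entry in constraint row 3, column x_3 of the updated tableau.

Ratio test on column x_2 — row 1: 16/1 = 16; row 2: (31/2)/3 = 31/6; row 3: entry 0 ≤ 0. Minimum is 31/6 at row 2 (s_2 leaves); pivot element 3.
Divide row 2 by 3; eliminate column x_2 from the other rows.
Row 3 update in column x_3: 1/2 − 0·(5/6) = 1/2.

1/2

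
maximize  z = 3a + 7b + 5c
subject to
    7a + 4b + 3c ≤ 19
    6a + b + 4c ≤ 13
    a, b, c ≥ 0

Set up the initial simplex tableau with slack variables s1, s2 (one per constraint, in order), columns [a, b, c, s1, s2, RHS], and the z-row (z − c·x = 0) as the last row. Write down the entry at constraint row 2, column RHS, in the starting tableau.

13

The RHS of constraint 2 is b_2 = 13.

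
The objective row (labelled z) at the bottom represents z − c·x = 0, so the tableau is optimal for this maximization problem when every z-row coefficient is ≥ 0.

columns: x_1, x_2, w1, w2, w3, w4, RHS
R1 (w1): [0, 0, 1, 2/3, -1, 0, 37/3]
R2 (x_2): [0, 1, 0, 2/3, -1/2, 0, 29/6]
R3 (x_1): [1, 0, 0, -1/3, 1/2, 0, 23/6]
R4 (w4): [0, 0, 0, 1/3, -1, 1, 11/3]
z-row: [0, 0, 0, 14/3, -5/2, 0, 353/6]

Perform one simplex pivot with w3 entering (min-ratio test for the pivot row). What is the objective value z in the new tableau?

78

Ratio test on column w3 — row 1: entry -1 ≤ 0; row 2: entry -1/2 ≤ 0; row 3: (23/6)/(1/2) = 23/3; row 4: entry -1 ≤ 0. Minimum is 23/3 at row 3 (x_1 leaves); pivot element 1/2.
Pivot on row 3; the z-row RHS becomes 353/6 − (-5/2)·(23/3) = 78.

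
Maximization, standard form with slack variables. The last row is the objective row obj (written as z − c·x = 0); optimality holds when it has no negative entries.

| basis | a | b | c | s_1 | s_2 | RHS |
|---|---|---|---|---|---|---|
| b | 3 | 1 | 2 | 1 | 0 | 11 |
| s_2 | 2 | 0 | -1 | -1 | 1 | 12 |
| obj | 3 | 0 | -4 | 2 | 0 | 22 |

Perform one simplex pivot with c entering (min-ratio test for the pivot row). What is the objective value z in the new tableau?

44

Ratio test on column c — row 1: 11/2 = 11/2; row 2: entry -1 ≤ 0. Minimum is 11/2 at row 1 (b leaves); pivot element 2.
Pivot on row 1; the obj-row RHS becomes 22 − (-4)·(11/2) = 44.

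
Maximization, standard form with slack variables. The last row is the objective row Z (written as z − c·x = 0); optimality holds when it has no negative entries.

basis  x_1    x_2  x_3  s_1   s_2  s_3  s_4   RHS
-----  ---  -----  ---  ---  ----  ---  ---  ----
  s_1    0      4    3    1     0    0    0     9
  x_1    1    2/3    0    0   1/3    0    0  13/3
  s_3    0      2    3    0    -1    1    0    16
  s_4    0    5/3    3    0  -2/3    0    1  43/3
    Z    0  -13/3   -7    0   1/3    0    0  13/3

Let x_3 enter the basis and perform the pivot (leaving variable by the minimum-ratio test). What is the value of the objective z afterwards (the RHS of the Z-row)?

Ratio test on column x_3 — row 1: 9/3 = 3; row 2: entry 0 ≤ 0; row 3: 16/3 = 16/3; row 4: (43/3)/3 = 43/9. Minimum is 3 at row 1 (s_1 leaves); pivot element 3.
Pivot on row 1; the Z-row RHS becomes 13/3 − (-7)·3 = 76/3.

76/3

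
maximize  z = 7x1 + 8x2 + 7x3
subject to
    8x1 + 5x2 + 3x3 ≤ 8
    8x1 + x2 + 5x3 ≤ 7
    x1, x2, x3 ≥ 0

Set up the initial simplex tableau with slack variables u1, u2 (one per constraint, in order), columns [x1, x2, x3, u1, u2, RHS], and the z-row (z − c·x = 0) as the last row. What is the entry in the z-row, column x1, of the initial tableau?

The z-row carries the negated objective coefficients: the x1 entry is -7.

-7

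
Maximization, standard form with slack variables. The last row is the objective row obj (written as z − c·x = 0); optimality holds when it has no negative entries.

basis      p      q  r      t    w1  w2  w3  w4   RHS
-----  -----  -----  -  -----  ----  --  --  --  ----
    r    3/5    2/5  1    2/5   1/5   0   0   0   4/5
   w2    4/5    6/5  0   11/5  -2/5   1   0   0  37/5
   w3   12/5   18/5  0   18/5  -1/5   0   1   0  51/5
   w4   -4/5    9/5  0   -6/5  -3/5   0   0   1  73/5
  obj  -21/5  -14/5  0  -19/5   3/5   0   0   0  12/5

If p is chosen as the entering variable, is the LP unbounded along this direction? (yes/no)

no

Column p has positive entries in row(s) 1, 2, 3, so the ratio test bounds it — not unbounded.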